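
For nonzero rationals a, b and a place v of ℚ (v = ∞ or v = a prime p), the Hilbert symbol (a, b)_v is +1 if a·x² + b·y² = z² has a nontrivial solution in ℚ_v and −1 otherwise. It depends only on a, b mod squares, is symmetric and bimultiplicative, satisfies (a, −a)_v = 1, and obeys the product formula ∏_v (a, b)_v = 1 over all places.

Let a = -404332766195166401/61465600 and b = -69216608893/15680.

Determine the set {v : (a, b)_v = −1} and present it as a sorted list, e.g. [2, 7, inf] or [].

[2, 17, 29, inf]

Mod squares: a ≡ -41, b ≡ -2465. Check v ∈ {∞, 2, 5, 7, 17, 29, 41}.
v=41: a=41^3·(≡8), b=41^2·(≡18) mod 41; (8|41)=+1, (18|41)=+1; (−1)^{3·2·20}·(+1)^2·(+1)^3 = +1.
v=∞: -41 < 0 and -2465 < 0  ⇒  (a,b)_∞ = -1.
v=5: a=5^-2·(≡1), b=5^-1·(≡2) mod 5; (1|5)=+1, (2|5)=-1; (−1)^{-2·-1·2}·(+1)^-1·(-1)^-2 = +1.
v=7: a=7^-4·(≡2), b=7^-2·(≡6) mod 7; (2|7)=+1, (6|7)=-1; (−1)^{-4·-2·3}·(+1)^-2·(-1)^-4 = +1.
v=2: v_2(a)=-10, v_2(b)=-6; units ≡ 7, 7 (mod 8); ε·ε+αω+βω = 1·1+-10·0+-6·0 ≡ 1  ⇒  (a,b)_2 = -1.
v=17: a=17^8·(≡3), b=17^5·(≡4) mod 17; (3|17)=-1, (4|17)=+1; (−1)^{8·5·8}·(-1)^5·(+1)^8 = -1.
v=29: a=29^2·(≡21), b=29^1·(≡11) mod 29; (21|29)=-1, (11|29)=-1; (−1)^{2·1·14}·(-1)^1·(-1)^2 = -1.
Ram(-41, -2465) = {2, 17, 29, ∞}; no ℚ_2-point on the conic.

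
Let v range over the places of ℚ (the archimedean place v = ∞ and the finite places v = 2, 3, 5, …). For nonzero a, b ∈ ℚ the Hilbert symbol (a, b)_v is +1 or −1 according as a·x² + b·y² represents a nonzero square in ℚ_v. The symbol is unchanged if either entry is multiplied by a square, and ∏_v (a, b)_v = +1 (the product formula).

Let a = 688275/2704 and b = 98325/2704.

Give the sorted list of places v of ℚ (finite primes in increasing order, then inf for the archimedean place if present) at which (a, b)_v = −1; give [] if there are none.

(a, b) ≡ (3059, 437) mod (ℚ^×)²; places V = {2, 3, 5, 7, 13, 19, 23, ∞}.
(a,b)_23: α=1, u≡9; β=1, v≡21 (mod 23); (9|23)=+1, (21|23)=-1; sign (−1)^1·+1^1·-1^1 = +1.
(a,b)_3: α=2, u≡2; β=2, v≡2 (mod 3); (2|3)=-1, (2|3)=-1; sign (−1)^0·-1^2·-1^2 = +1.
(a,b)_∞: sgn(3059)=+, sgn(437)=+, so +1.
(a,b)_13: α=-2, u≡1; β=-2, v≡2 (mod 13); (1|13)=+1, (2|13)=-1; sign (−1)^0·+1^-2·-1^-2 = +1.
(a,b)_19: α=1, u≡5; β=1, v≡17 (mod 19); (5|19)=+1, (17|19)=+1; sign (−1)^1·+1^1·+1^1 = -1.
(a,b)_7: α=1, u≡5; β=0, v≡5 (mod 7); (5|7)=-1, (5|7)=-1; sign (−1)^0·-1^0·-1^1 = -1.
(a,b)_2: α=-4, β=-4; u≡3, v≡5 (mod 8); ε(u)ε(v)=1·0, αω(v)=-4·1, βω(u)=-4·1; sum ≡ 0  ⇒  +1.
(a,b)_5: α=2, u≡4; β=2, v≡2 (mod 5); (4|5)=+1, (2|5)=-1; sign (−1)^0·+1^2·-1^2 = +1.
|Ram(3059, 437)| = 2, even; anisotropic at {7, 19}.

[7, 19]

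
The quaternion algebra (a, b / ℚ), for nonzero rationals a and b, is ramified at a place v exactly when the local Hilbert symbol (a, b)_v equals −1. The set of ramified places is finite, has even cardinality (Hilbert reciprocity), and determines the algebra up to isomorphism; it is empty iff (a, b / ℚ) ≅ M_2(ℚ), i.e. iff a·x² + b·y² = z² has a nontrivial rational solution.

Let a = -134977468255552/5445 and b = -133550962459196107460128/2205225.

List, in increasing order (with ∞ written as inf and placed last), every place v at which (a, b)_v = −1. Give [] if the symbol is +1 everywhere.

[2, 5, 13, inf]

Mod squares: a ≡ -65, b ≡ -616018. Check v ∈ {∞, 2, 3, 5, 11, 13, 17, 19, 29, 43}.
v=5: a=5^-1·(≡2), b=5^-2·(≡3) mod 5; (2|5)=-1, (3|5)=-1; (−1)^{-1·-2·2}·(-1)^-2·(-1)^-1 = -1.
v=11: a=11^-2·(≡1), b=11^-2·(≡5) mod 11; (1|11)=+1, (5|11)=+1; (−1)^{-2·-2·5}·(+1)^-2·(+1)^-2 = +1.
v=43: a=43^2·(≡11), b=43^3·(≡35) mod 43; (11|43)=+1, (35|43)=+1; (−1)^{2·3·21}·(+1)^3·(+1)^2 = +1.
v=2: v_2(a)=6, v_2(b)=5; units ≡ 7, 7 (mod 8); ε·ε+αω+βω = 1·1+6·0+5·0 ≡ 1  ⇒  (a,b)_2 = -1.
v=29: a=29^2·(≡28), b=29^3·(≡17) mod 29; (28|29)=+1, (17|29)=-1; (−1)^{2·3·14}·(+1)^3·(-1)^2 = +1.
v=13: a=13^1·(≡11), b=13^1·(≡1) mod 13; (11|13)=-1, (1|13)=+1; (−1)^{1·1·6}·(-1)^1·(+1)^1 = -1.
v=3: a=3^-2·(≡1), b=3^-6·(≡2) mod 3; (1|3)=+1, (2|3)=-1; (−1)^{-2·-6·1}·(+1)^-6·(-1)^-2 = +1.
v=19: a=19^2·(≡16), b=19^3·(≡9) mod 19; (16|19)=+1, (9|19)=+1; (−1)^{2·3·9}·(+1)^3·(+1)^2 = +1.
v=17: a=17^2·(≡5), b=17^6·(≡7) mod 17; (5|17)=-1, (7|17)=-1; (−1)^{2·6·8}·(-1)^6·(-1)^2 = +1.
v=∞: -65 < 0 and -616018 < 0  ⇒  (a,b)_∞ = -1.
|Ram(-65, -616018)| = 4, even; anisotropic at {2, 5, 13, ∞}.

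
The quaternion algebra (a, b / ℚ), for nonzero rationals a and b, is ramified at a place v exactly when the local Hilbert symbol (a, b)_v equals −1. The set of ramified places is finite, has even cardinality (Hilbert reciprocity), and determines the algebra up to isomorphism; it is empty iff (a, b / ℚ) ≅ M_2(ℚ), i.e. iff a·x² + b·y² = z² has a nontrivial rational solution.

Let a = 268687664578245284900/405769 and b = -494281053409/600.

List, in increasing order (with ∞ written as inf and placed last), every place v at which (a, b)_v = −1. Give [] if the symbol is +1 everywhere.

[3, 11, 13, 41]

Mod squares: a ≡ 41, b ≡ -19734. Check v ∈ {∞, 2, 3, 5, 7, 11, 13, 23, 29, 37, 41}.
v=37: a=37^2·(≡11), b=37^0·(≡35) mod 37; (11|37)=+1, (35|37)=-1; (−1)^{2·0·18}·(+1)^0·(-1)^2 = +1.
v=2: v_2(a)=2, v_2(b)=-3; units ≡ 1, 5 (mod 8); ε·ε+αω+βω = 0·0+2·1+-3·0 ≡ 0  ⇒  (a,b)_2 = +1.
v=13: a=13^-2·(≡11), b=13^3·(≡9) mod 13; (11|13)=-1, (9|13)=+1; (−1)^{-2·3·6}·(-1)^3·(+1)^-2 = -1.
v=41: a=41^3·(≡2), b=41^2·(≡29) mod 41; (2|41)=+1, (29|41)=-1; (−1)^{3·2·20}·(+1)^2·(-1)^3 = -1.
v=23: a=23^4·(≡18), b=23^3·(≡6) mod 23; (18|23)=+1, (6|23)=+1; (−1)^{4·3·11}·(+1)^3·(+1)^4 = +1.
v=5: a=5^2·(≡4), b=5^-2·(≡4) mod 5; (4|5)=+1, (4|5)=+1; (−1)^{2·-2·2}·(+1)^-2·(+1)^2 = +1.
v=∞: 41 > 0 and -19734 < 0  ⇒  (a,b)_∞ = +1.
v=11: a=11^2·(≡7), b=11^1·(≡10) mod 11; (7|11)=-1, (10|11)=-1; (−1)^{2·1·5}·(-1)^1·(-1)^2 = -1.
v=3: a=3^0·(≡2), b=3^-1·(≡1) mod 3; (2|3)=-1, (1|3)=+1; (−1)^{0·-1·1}·(-1)^-1·(+1)^0 = -1.
v=7: a=7^-4·(≡3), b=7^0·(≡5) mod 7; (3|7)=-1, (5|7)=-1; (−1)^{-4·0·3}·(-1)^0·(-1)^-4 = +1.
v=29: a=29^2·(≡12), b=29^0·(≡8) mod 29; (12|29)=-1, (8|29)=-1; (−1)^{2·0·14}·(-1)^0·(-1)^2 = +1.
(41, -19734 / ℚ) ramifies at {3, 11, 13, 41}: a division algebra.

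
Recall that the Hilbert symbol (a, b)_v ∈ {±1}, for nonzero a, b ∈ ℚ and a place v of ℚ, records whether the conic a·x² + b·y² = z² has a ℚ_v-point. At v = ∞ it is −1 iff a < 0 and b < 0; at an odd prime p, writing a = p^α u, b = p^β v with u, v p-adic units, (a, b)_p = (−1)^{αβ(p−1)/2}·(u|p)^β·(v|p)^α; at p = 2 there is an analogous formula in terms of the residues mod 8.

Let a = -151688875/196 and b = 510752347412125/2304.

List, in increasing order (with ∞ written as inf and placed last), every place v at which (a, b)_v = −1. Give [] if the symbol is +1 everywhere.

Mod squares: a ≡ -20995, b ≡ 6834085. Check v ∈ {∞, 2, 3, 5, 7, 13, 17, 19, 37, 41, 53}.
v=37: a=37^0·(≡9), b=37^1·(≡28) mod 37; (9|37)=+1, (28|37)=+1; (−1)^{0·1·18}·(+1)^1·(+1)^0 = +1.
v=17: a=17^3·(≡11), b=17^1·(≡3) mod 17; (11|17)=-1, (3|17)=-1; (−1)^{3·1·8}·(-1)^1·(-1)^3 = +1.
v=53: a=53^0·(≡24), b=53^1·(≡43) mod 53; (24|53)=+1, (43|53)=+1; (−1)^{0·1·26}·(+1)^1·(+1)^0 = +1.
v=41: a=41^0·(≡3), b=41^1·(≡8) mod 41; (3|41)=-1, (8|41)=+1; (−1)^{0·1·20}·(-1)^1·(+1)^0 = -1.
v=5: a=5^3·(≡4), b=5^3·(≡3) mod 5; (4|5)=+1, (3|5)=-1; (−1)^{3·3·2}·(+1)^3·(-1)^3 = -1.
v=∞: -20995 < 0 and 6834085 > 0  ⇒  (a,b)_∞ = +1.
v=13: a=13^1·(≡9), b=13^2·(≡6) mod 13; (9|13)=+1, (6|13)=-1; (−1)^{1·2·6}·(+1)^2·(-1)^1 = -1.
v=7: a=7^-2·(≡3), b=7^2·(≡5) mod 7; (3|7)=-1, (5|7)=-1; (−1)^{-2·2·3}·(-1)^2·(-1)^-2 = +1.
v=3: a=3^0·(≡2), b=3^-2·(≡1) mod 3; (2|3)=-1, (1|3)=+1; (−1)^{0·-2·1}·(-1)^-2·(+1)^0 = +1.
v=19: a=19^1·(≡7), b=19^2·(≡14) mod 19; (7|19)=+1, (14|19)=-1; (−1)^{1·2·9}·(+1)^2·(-1)^1 = -1.
v=2: v_2(a)=-2, v_2(b)=-8; units ≡ 5, 5 (mod 8); ε·ε+αω+βω = 0·0+-2·1+-8·1 ≡ 0  ⇒  (a,b)_2 = +1.
Ram(-20995, 6834085) = {5, 13, 19, 41}; no ℚ_5-point on the conic.

[5, 13, 19, 41]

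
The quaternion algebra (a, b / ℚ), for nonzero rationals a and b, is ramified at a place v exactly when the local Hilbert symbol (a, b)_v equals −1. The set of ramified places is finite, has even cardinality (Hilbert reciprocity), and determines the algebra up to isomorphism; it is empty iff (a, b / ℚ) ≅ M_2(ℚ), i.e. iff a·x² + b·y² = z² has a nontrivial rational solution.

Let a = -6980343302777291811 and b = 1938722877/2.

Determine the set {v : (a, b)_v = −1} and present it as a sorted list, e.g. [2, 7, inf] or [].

Mod squares: a ≡ -91, b ≡ 52026. Check v ∈ {∞, 2, 3, 7, 13, 23, 29}.
v=∞: -91 < 0 and 52026 > 0  ⇒  (a,b)_∞ = +1.
v=29: a=29^2·(≡5), b=29^1·(≡1) mod 29; (5|29)=+1, (1|29)=+1; (−1)^{2·1·14}·(+1)^1·(+1)^2 = +1.
v=23: a=23^2·(≡18), b=23^1·(≡18) mod 23; (18|23)=+1, (18|23)=+1; (−1)^{2·1·11}·(+1)^1·(+1)^2 = +1.
v=13: a=13^7·(≡11), b=13^3·(≡7) mod 13; (11|13)=-1, (7|13)=-1; (−1)^{7·3·6}·(-1)^3·(-1)^7 = +1.
v=3: a=3^6·(≡2), b=3^3·(≡2) mod 3; (2|3)=-1, (2|3)=-1; (−1)^{6·3·1}·(-1)^3·(-1)^6 = -1.
v=7: a=7^3·(≡4), b=7^2·(≡1) mod 7; (4|7)=+1, (1|7)=+1; (−1)^{3·2·3}·(+1)^2·(+1)^3 = +1.
v=2: v_2(a)=0, v_2(b)=-1; units ≡ 5, 5 (mod 8); ε·ε+αω+βω = 0·0+0·1+-1·1 ≡ 1  ⇒  (a,b)_2 = -1.
Ram(-91, 52026) = {2, 3}; no ℚ_2-point on the conic.

[2, 3]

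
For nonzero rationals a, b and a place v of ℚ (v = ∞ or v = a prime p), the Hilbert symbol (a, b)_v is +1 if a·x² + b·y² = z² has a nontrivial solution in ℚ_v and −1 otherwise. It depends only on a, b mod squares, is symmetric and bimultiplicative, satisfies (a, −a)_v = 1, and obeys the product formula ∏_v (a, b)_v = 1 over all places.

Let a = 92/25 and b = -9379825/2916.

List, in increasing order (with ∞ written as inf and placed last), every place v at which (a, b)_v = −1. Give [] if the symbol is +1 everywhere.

[2, 31]

(a, b) ≡ (23, -7657) mod (ℚ^×)²; places V = {2, 3, 5, 7, 13, 19, 23, 31, ∞}.
(a,b)_∞: sgn(23)=+, sgn(-7657)=−, so +1.
(a,b)_23: α=1, u≡2; β=0, v≡16 (mod 23); (2|23)=+1, (16|23)=+1; sign (−1)^0·+1^0·+1^1 = +1.
(a,b)_3: α=0, u≡2; β=-6, v≡2 (mod 3); (2|3)=-1, (2|3)=-1; sign (−1)^0·-1^-6·-1^0 = +1.
(a,b)_13: α=0, u≡12; β=1, v≡10 (mod 13); (12|13)=+1, (10|13)=+1; sign (−1)^0·+1^1·+1^0 = +1.
(a,b)_7: α=0, u≡2; β=2, v≡1 (mod 7); (2|7)=+1, (1|7)=+1; sign (−1)^0·+1^2·+1^0 = +1.
(a,b)_31: α=0, u≡26; β=1, v≡8 (mod 31); (26|31)=-1, (8|31)=+1; sign (−1)^0·-1^1·+1^0 = -1.
(a,b)_2: α=2, β=-2; u≡7, v≡7 (mod 8); ε(u)ε(v)=1·1, αω(v)=2·0, βω(u)=-2·0; sum ≡ 1  ⇒  -1.
(a,b)_19: α=0, u≡9; β=1, v≡15 (mod 19); (9|19)=+1, (15|19)=-1; sign (−1)^0·+1^1·-1^0 = +1.
(a,b)_5: α=-2, u≡2; β=2, v≡2 (mod 5); (2|5)=-1, (2|5)=-1; sign (−1)^0·-1^2·-1^-2 = +1.
Ram(23, -7657) = {2, 31}; no ℚ_2-point on the conic.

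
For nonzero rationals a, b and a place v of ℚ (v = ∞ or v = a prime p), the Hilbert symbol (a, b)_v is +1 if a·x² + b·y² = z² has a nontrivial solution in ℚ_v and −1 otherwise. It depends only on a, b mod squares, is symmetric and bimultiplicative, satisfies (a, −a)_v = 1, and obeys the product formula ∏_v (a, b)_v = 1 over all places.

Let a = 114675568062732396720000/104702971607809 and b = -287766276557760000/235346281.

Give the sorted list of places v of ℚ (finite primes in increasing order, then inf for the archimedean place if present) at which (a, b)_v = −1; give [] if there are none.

Mod squares: a ≡ 78, b ≡ -10374. Check v ∈ {∞, 2, 3, 5, 7, 11, 13, 19, 23, 29}.
v=13: a=13^1·(≡2), b=13^1·(≡2) mod 13; (2|13)=-1, (2|13)=-1; (−1)^{1·1·6}·(-1)^1·(-1)^1 = +1.
v=11: a=11^6·(≡4), b=11^2·(≡7) mod 11; (4|11)=+1, (7|11)=-1; (−1)^{6·2·5}·(+1)^2·(-1)^6 = +1.
v=19: a=19^6·(≡15), b=19^3·(≡9) mod 19; (15|19)=-1, (9|19)=+1; (−1)^{6·3·9}·(-1)^3·(+1)^6 = -1.
v=29: a=29^-4·(≡7), b=29^-2·(≡26) mod 29; (7|29)=+1, (26|29)=-1; (−1)^{-4·-2·14}·(+1)^-2·(-1)^-4 = +1.
v=3: a=3^3·(≡2), b=3^5·(≡1) mod 3; (2|3)=-1, (1|3)=+1; (−1)^{3·5·1}·(-1)^5·(+1)^3 = +1.
v=7: a=7^2·(≡4), b=7^3·(≡4) mod 7; (4|7)=+1, (4|7)=+1; (−1)^{2·3·3}·(+1)^3·(+1)^2 = +1.
v=2: v_2(a)=7, v_2(b)=9; units ≡ 7, 5 (mod 8); ε·ε+αω+βω = 1·0+7·1+9·0 ≡ 1  ⇒  (a,b)_2 = -1.
v=23: a=23^-6·(≡13), b=23^-4·(≡21) mod 23; (13|23)=+1, (21|23)=-1; (−1)^{-6·-4·11}·(+1)^-4·(-1)^-6 = +1.
v=∞: 78 > 0 and -10374 < 0  ⇒  (a,b)_∞ = +1.
v=5: a=5^4·(≡3), b=5^4·(≡4) mod 5; (3|5)=-1, (4|5)=+1; (−1)^{4·4·2}·(-1)^4·(+1)^4 = +1.
(78, -10374 / ℚ) ramifies at {2, 19}: a division algebra.

[2, 19]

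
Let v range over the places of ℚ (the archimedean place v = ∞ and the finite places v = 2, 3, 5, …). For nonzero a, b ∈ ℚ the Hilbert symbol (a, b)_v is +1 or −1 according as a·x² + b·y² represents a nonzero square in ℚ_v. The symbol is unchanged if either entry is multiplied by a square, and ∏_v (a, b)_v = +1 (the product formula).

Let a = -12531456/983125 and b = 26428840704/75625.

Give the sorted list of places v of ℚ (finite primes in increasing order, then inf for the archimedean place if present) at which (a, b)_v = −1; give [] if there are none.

Mod squares: a ≡ -1443, b ≡ 19. Check v ∈ {∞, 2, 3, 5, 7, 11, 13, 19, 37}.
v=19: a=19^0·(≡4), b=19^1·(≡4) mod 19; (4|19)=+1, (4|19)=+1; (−1)^{0·1·9}·(+1)^1·(+1)^0 = +1.
v=37: a=37^1·(≡32), b=37^2·(≡5) mod 37; (32|37)=-1, (5|37)=-1; (−1)^{1·2·18}·(-1)^2·(-1)^1 = -1.
v=11: a=11^-2·(≡9), b=11^-2·(≡10) mod 11; (9|11)=+1, (10|11)=-1; (−1)^{-2·-2·5}·(+1)^-2·(-1)^-2 = +1.
v=∞: -1443 < 0 and 19 > 0  ⇒  (a,b)_∞ = +1.
v=2: v_2(a)=8, v_2(b)=8; units ≡ 5, 3 (mod 8); ε·ε+αω+βω = 0·1+8·1+8·1 ≡ 0  ⇒  (a,b)_2 = +1.
v=5: a=5^-4·(≡3), b=5^-4·(≡4) mod 5; (3|5)=-1, (4|5)=+1; (−1)^{-4·-4·2}·(-1)^-4·(+1)^-4 = +1.
v=7: a=7^2·(≡5), b=7^2·(≡3) mod 7; (5|7)=-1, (3|7)=-1; (−1)^{2·2·3}·(-1)^2·(-1)^2 = +1.
v=3: a=3^3·(≡2), b=3^4·(≡1) mod 3; (2|3)=-1, (1|3)=+1; (−1)^{3·4·1}·(-1)^4·(+1)^3 = +1.
v=13: a=13^-1·(≡6), b=13^0·(≡8) mod 13; (6|13)=-1, (8|13)=-1; (−1)^{-1·0·6}·(-1)^0·(-1)^-1 = -1.
Ram(-1443, 19) = {13, 37}; no ℚ_13-point on the conic.

[13, 37]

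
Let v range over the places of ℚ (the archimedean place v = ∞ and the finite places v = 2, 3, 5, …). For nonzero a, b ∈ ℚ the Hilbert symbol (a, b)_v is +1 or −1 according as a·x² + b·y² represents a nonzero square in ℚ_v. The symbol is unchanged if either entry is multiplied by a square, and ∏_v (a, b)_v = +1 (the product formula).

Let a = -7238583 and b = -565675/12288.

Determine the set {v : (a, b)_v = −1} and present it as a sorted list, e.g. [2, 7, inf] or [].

(a, b) ≡ (-23, -561) mod (ℚ^×)²; places V = {2, 3, 5, 11, 17, 23, ∞}.
(a,b)_5: α=0, u≡2; β=2, v≡1 (mod 5); (2|5)=-1, (1|5)=+1; sign (−1)^0·-1^2·+1^0 = +1.
(a,b)_17: α=2, u≡11; β=1, v≡2 (mod 17); (11|17)=-1, (2|17)=+1; sign (−1)^0·-1^1·+1^2 = -1.
(a,b)_11: α=2, u≡6; β=3, v≡4 (mod 11); (6|11)=-1, (4|11)=+1; sign (−1)^0·-1^3·+1^2 = -1.
(a,b)_3: α=2, u≡1; β=-1, v≡2 (mod 3); (1|3)=+1, (2|3)=-1; sign (−1)^0·+1^-1·-1^2 = +1.
(a,b)_2: α=0, β=-12; u≡1, v≡7 (mod 8); ε(u)ε(v)=0·1, αω(v)=0·0, βω(u)=-12·0; sum ≡ 0  ⇒  +1.
(a,b)_23: α=1, u≡11; β=0, v≡17 (mod 23); (11|23)=-1, (17|23)=-1; sign (−1)^0·-1^0·-1^1 = -1.
(a,b)_∞: sgn(-23)=−, sgn(-561)=−, so -1.
(-23, -561 / ℚ) ramifies at {11, 17, 23, ∞}: a division algebra.

[11, 17, 23, inf]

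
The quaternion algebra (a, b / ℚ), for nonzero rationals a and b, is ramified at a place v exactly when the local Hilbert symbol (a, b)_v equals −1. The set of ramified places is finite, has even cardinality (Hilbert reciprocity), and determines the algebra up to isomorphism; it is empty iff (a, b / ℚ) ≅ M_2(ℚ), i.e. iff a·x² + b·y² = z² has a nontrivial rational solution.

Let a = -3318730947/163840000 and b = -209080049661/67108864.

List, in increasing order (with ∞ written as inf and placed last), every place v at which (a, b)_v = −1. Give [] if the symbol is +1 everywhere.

[31, inf]

(a, b) ≡ (-1147, -8029) mod (ℚ^×)²; places V = {2, 3, 5, 7, 31, 37, ∞}.
(a,b)_31: α=1, u≡10; β=1, v≡14 (mod 31); (10|31)=+1, (14|31)=+1; sign (−1)^1·+1^1·+1^1 = -1.
(a,b)_37: α=1, u≡20; β=1, v≡15 (mod 37); (20|37)=-1, (15|37)=-1; sign (−1)^0·-1^1·-1^1 = +1.
(a,b)_∞: sgn(-1147)=−, sgn(-8029)=−, so -1.
(a,b)_2: α=-18, β=-26; u≡5, v≡3 (mod 8); ε(u)ε(v)=0·1, αω(v)=-18·1, βω(u)=-26·1; sum ≡ 0  ⇒  +1.
(a,b)_7: α=2, u≡2; β=3, v≡2 (mod 7); (2|7)=+1, (2|7)=+1; sign (−1)^0·+1^3·+1^2 = +1.
(a,b)_3: α=10, u≡2; β=12, v≡2 (mod 3); (2|3)=-1, (2|3)=-1; sign (−1)^0·-1^12·-1^10 = +1.
(a,b)_5: α=-4, u≡2; β=0, v≡1 (mod 5); (2|5)=-1, (1|5)=+1; sign (−1)^0·-1^0·+1^-4 = +1.
(-1147, -8029 / ℚ) ramifies at {31, ∞}: a division algebra.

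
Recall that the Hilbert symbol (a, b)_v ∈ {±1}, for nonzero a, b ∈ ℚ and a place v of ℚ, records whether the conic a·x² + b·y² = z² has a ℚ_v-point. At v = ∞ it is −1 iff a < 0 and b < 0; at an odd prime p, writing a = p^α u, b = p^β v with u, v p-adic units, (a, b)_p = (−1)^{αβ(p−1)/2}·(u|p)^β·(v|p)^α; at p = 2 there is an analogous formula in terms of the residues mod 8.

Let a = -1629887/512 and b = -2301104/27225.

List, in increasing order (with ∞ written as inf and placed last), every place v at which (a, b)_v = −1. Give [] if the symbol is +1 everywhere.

(a, b) ≡ (-66526, -851) mod (ℚ^×)²; places V = {2, 3, 5, 7, 11, 13, 23, 29, 31, 37, ∞}.
(a,b)_29: α=1, u≡3; β=0, v≡2 (mod 29); (3|29)=-1, (2|29)=-1; sign (−1)^0·-1^0·-1^1 = -1.
(a,b)_7: α=2, u≡1; β=0, v≡3 (mod 7); (1|7)=+1, (3|7)=-1; sign (−1)^0·+1^0·-1^2 = +1.
(a,b)_31: α=1, u≡29; β=0, v≡17 (mod 31); (29|31)=-1, (17|31)=-1; sign (−1)^0·-1^0·-1^1 = -1.
(a,b)_2: α=-9, β=4; u≡1, v≡5 (mod 8); ε(u)ε(v)=0·0, αω(v)=-9·1, βω(u)=4·0; sum ≡ 1  ⇒  -1.
(a,b)_23: α=0, u≡9; β=1, v≡3 (mod 23); (9|23)=+1, (3|23)=+1; sign (−1)^0·+1^1·+1^0 = +1.
(a,b)_∞: sgn(-66526)=−, sgn(-851)=−, so -1.
(a,b)_5: α=0, u≡4; β=-2, v≡4 (mod 5); (4|5)=+1, (4|5)=+1; sign (−1)^0·+1^-2·+1^0 = +1.
(a,b)_13: α=0, u≡8; β=2, v≡7 (mod 13); (8|13)=-1, (7|13)=-1; sign (−1)^0·-1^2·-1^0 = +1.
(a,b)_3: α=0, u≡2; β=-2, v≡1 (mod 3); (2|3)=-1, (1|3)=+1; sign (−1)^0·-1^-2·+1^0 = +1.
(a,b)_11: α=0, u≡10; β=-2, v≡6 (mod 11); (10|11)=-1, (6|11)=-1; sign (−1)^0·-1^-2·-1^0 = +1.
(a,b)_37: α=1, u≡22; β=1, v≡31 (mod 37); (22|37)=-1, (31|37)=-1; sign (−1)^0·-1^1·-1^1 = +1.
Ram(-66526, -851) = {2, 29, 31, ∞}; no ℚ_2-point on the conic.

[2, 29, 31, inf]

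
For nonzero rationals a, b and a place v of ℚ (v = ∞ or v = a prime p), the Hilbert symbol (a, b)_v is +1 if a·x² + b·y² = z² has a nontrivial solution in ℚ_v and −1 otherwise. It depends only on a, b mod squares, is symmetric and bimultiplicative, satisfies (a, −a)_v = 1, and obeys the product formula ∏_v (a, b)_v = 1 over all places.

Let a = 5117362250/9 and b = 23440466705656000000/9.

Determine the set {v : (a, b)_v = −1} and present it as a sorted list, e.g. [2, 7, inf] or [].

Mod squares: a ≡ 10010, b ≡ 286. Check v ∈ {∞, 2, 3, 5, 7, 11, 13}.
v=5: a=5^3·(≡2), b=5^6·(≡1) mod 5; (2|5)=-1, (1|5)=+1; (−1)^{3·6·2}·(-1)^6·(+1)^3 = +1.
v=2: v_2(a)=1, v_2(b)=9; units ≡ 5, 7 (mod 8); ε·ε+αω+βω = 0·1+1·0+9·1 ≡ 1  ⇒  (a,b)_2 = -1.
v=11: a=11^3·(≡7), b=11^5·(≡9) mod 11; (7|11)=-1, (9|11)=+1; (−1)^{3·5·5}·(-1)^5·(+1)^3 = +1.
v=3: a=3^-2·(≡2), b=3^-2·(≡1) mod 3; (2|3)=-1, (1|3)=+1; (−1)^{-2·-2·1}·(-1)^-2·(+1)^-2 = +1.
v=13: a=13^3·(≡3), b=13^5·(≡3) mod 13; (3|13)=+1, (3|13)=+1; (−1)^{3·5·6}·(+1)^5·(+1)^3 = +1.
v=7: a=7^1·(≡1), b=7^2·(≡6) mod 7; (1|7)=+1, (6|7)=-1; (−1)^{1·2·3}·(+1)^2·(-1)^1 = -1.
v=∞: 10010 > 0 and 286 > 0  ⇒  (a,b)_∞ = +1.
(10010, 286 / ℚ) ramifies at {2, 7}: a division algebra.

[2, 7]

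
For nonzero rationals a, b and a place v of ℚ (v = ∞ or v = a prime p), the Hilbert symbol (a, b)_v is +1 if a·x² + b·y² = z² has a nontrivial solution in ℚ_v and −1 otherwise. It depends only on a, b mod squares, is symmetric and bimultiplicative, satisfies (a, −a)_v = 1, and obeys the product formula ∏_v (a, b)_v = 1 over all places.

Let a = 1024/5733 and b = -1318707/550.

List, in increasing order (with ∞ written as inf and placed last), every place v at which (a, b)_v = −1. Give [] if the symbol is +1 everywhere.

[2, 11]

(a, b) ≡ (13, -66) mod (ℚ^×)²; places V = {2, 3, 5, 7, 11, 13, 17, ∞}.
(a,b)_7: α=-2, u≡6; β=0, v≡4 (mod 7); (6|7)=-1, (4|7)=+1; sign (−1)^0·-1^0·+1^-2 = +1.
(a,b)_17: α=0, u≡1; β=2, v≡13 (mod 17); (1|17)=+1, (13|17)=+1; sign (−1)^0·+1^2·+1^0 = +1.
(a,b)_13: α=-1, u≡3; β=2, v≡9 (mod 13); (3|13)=+1, (9|13)=+1; sign (−1)^0·+1^2·+1^-1 = +1.
(a,b)_∞: sgn(13)=+, sgn(-66)=−, so +1.
(a,b)_3: α=-2, u≡1; β=3, v≡2 (mod 3); (1|3)=+1, (2|3)=-1; sign (−1)^0·+1^3·-1^-2 = +1.
(a,b)_2: α=10, β=-1; u≡5, v≡7 (mod 8); ε(u)ε(v)=0·1, αω(v)=10·0, βω(u)=-1·1; sum ≡ 1  ⇒  -1.
(a,b)_5: α=0, u≡3; β=-2, v≡4 (mod 5); (3|5)=-1, (4|5)=+1; sign (−1)^0·-1^-2·+1^0 = +1.
(a,b)_11: α=0, u≡6; β=-1, v≡1 (mod 11); (6|11)=-1, (1|11)=+1; sign (−1)^0·-1^-1·+1^0 = -1.
Ram(13, -66) = {2, 11}; no ℚ_2-point on the conic.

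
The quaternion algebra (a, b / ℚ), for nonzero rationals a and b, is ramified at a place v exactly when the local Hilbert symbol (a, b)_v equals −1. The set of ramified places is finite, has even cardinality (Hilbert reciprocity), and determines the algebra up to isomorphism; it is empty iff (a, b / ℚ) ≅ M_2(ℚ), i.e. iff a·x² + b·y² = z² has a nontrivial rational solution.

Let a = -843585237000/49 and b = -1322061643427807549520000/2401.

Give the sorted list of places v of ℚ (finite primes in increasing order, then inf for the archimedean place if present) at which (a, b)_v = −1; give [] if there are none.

Mod squares: a ≡ -937316930, b ≡ -418. Check v ∈ {∞, 2, 3, 5, 7, 11, 17, 19, 23, 31, 37}.
v=3: a=3^2·(≡1), b=3^2·(≡2) mod 3; (1|3)=+1, (2|3)=-1; (−1)^{2·2·1}·(+1)^2·(-1)^2 = +1.
v=2: v_2(a)=3, v_2(b)=7; units ≡ 7, 7 (mod 8); ε·ε+αω+βω = 1·1+3·0+7·0 ≡ 1  ⇒  (a,b)_2 = -1.
v=11: a=11^1·(≡4), b=11^3·(≡6) mod 11; (4|11)=+1, (6|11)=-1; (−1)^{1·3·5}·(+1)^3·(-1)^1 = +1.
v=∞: -937316930 < 0 and -418 < 0  ⇒  (a,b)_∞ = -1.
v=37: a=37^1·(≡11), b=37^2·(≡25) mod 37; (11|37)=+1, (25|37)=+1; (−1)^{1·2·18}·(+1)^2·(+1)^1 = +1.
v=7: a=7^-2·(≡5), b=7^-4·(≡1) mod 7; (5|7)=-1, (1|7)=+1; (−1)^{-2·-4·3}·(-1)^-4·(+1)^-2 = +1.
v=31: a=31^1·(≡21), b=31^2·(≡14) mod 31; (21|31)=-1, (14|31)=+1; (−1)^{1·2·15}·(-1)^2·(+1)^1 = +1.
v=23: a=23^1·(≡8), b=23^2·(≡19) mod 23; (8|23)=+1, (19|23)=-1; (−1)^{1·2·11}·(+1)^2·(-1)^1 = -1.
v=19: a=19^1·(≡6), b=19^3·(≡17) mod 19; (6|19)=+1, (17|19)=+1; (−1)^{1·3·9}·(+1)^3·(+1)^1 = -1.
v=5: a=5^3·(≡1), b=5^4·(≡3) mod 5; (1|5)=+1, (3|5)=-1; (−1)^{3·4·2}·(+1)^4·(-1)^3 = -1.
v=17: a=17^1·(≡7), b=17^2·(≡5) mod 17; (7|17)=-1, (5|17)=-1; (−1)^{1·2·8}·(-1)^2·(-1)^1 = -1.
|Ram(-937316930, -418)| = 6, even; anisotropic at {2, 5, 17, 19, 23, ∞}.

[2, 5, 17, 19, 23, inf]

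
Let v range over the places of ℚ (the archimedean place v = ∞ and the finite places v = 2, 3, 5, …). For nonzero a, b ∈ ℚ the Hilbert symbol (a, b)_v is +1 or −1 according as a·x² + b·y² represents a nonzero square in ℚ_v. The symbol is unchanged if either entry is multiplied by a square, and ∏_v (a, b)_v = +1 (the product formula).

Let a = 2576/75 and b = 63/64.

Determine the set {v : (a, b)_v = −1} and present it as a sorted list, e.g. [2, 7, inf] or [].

Mod squares: a ≡ 483, b ≡ 7. Check v ∈ {∞, 2, 3, 5, 7, 23}.
v=2: v_2(a)=4, v_2(b)=-6; units ≡ 3, 7 (mod 8); ε·ε+αω+βω = 1·1+4·0+-6·1 ≡ 1  ⇒  (a,b)_2 = -1.
v=∞: 483 > 0 and 7 > 0  ⇒  (a,b)_∞ = +1.
v=23: a=23^1·(≡11), b=23^0·(≡15) mod 23; (11|23)=-1, (15|23)=-1; (−1)^{1·0·11}·(-1)^0·(-1)^1 = -1.
v=7: a=7^1·(≡5), b=7^1·(≡2) mod 7; (5|7)=-1, (2|7)=+1; (−1)^{1·1·3}·(-1)^1·(+1)^1 = +1.
v=3: a=3^-1·(≡2), b=3^2·(≡1) mod 3; (2|3)=-1, (1|3)=+1; (−1)^{-1·2·1}·(-1)^2·(+1)^-1 = +1.
v=5: a=5^-2·(≡2), b=5^0·(≡2) mod 5; (2|5)=-1, (2|5)=-1; (−1)^{-2·0·2}·(-1)^0·(-1)^-2 = +1.
Ram(483, 7) = {2, 23}; no ℚ_2-point on the conic.

[2, 23]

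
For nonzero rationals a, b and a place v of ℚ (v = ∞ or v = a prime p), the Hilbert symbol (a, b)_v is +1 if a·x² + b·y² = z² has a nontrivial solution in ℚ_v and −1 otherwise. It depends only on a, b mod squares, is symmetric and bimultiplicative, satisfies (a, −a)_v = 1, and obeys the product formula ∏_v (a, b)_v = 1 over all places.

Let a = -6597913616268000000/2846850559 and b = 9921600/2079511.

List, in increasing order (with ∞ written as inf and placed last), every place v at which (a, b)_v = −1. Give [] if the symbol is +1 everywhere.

Mod squares: a ≡ -64077, b ≡ 21359. Check v ∈ {∞, 2, 3, 5, 7, 13, 31, 37, 41, 53}.
v=31: a=31^-1·(≡10), b=31^-1·(≡4) mod 31; (10|31)=+1, (4|31)=+1; (−1)^{-1·-1·15}·(+1)^-1·(+1)^-1 = -1.
v=13: a=13^3·(≡8), b=13^1·(≡7) mod 13; (8|13)=-1, (7|13)=-1; (−1)^{3·1·6}·(-1)^1·(-1)^3 = +1.
v=5: a=5^6·(≡2), b=5^2·(≡4) mod 5; (2|5)=-1, (4|5)=+1; (−1)^{6·2·2}·(-1)^2·(+1)^6 = +1.
v=41: a=41^2·(≡38), b=41^0·(≡8) mod 41; (38|41)=-1, (8|41)=+1; (−1)^{2·0·20}·(-1)^0·(+1)^2 = +1.
v=∞: -64077 < 0 and 21359 > 0  ⇒  (a,b)_∞ = +1.
v=37: a=37^-4·(≡21), b=37^-2·(≡25) mod 37; (21|37)=+1, (25|37)=+1; (−1)^{-4·-2·18}·(+1)^-2·(+1)^-4 = +1.
v=53: a=53^3·(≡4), b=53^1·(≡19) mod 53; (4|53)=+1, (19|53)=-1; (−1)^{3·1·26}·(+1)^1·(-1)^3 = -1.
v=7: a=7^-2·(≡2), b=7^-2·(≡2) mod 7; (2|7)=+1, (2|7)=+1; (−1)^{-2·-2·3}·(+1)^-2·(+1)^-2 = +1.
v=3: a=3^1·(≡1), b=3^2·(≡2) mod 3; (1|3)=+1, (2|3)=-1; (−1)^{1·2·1}·(+1)^2·(-1)^1 = -1.
v=2: v_2(a)=8, v_2(b)=6; units ≡ 3, 7 (mod 8); ε·ε+αω+βω = 1·1+8·0+6·1 ≡ 1  ⇒  (a,b)_2 = -1.
Ram(-64077, 21359) = {2, 3, 31, 53}; no ℚ_2-point on the conic.

[2, 3, 31, 53]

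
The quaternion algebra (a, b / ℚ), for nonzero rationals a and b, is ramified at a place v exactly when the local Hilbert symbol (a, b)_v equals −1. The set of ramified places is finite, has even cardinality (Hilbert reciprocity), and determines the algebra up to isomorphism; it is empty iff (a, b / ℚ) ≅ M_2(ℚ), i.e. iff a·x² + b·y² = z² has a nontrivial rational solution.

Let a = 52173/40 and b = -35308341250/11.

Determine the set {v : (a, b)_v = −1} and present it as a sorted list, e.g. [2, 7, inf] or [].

[2, 7, 11, 17]

Mod squares: a ≡ 57970, b ≡ -646646. Check v ∈ {∞, 2, 3, 5, 7, 11, 13, 17, 19, 31}.
v=11: a=11^1·(≡5), b=11^-1·(≡5) mod 11; (5|11)=+1, (5|11)=+1; (−1)^{1·-1·5}·(+1)^-1·(+1)^1 = -1.
v=13: a=13^0·(≡4), b=13^1·(≡1) mod 13; (4|13)=+1, (1|13)=+1; (−1)^{0·1·6}·(+1)^1·(+1)^0 = +1.
v=17: a=17^1·(≡10), b=17^1·(≡9) mod 17; (10|17)=-1, (9|17)=+1; (−1)^{1·1·8}·(-1)^1·(+1)^1 = -1.
v=31: a=31^1·(≡1), b=31^2·(≡18) mod 31; (1|31)=+1, (18|31)=+1; (−1)^{1·2·15}·(+1)^2·(+1)^1 = +1.
v=7: a=7^0·(≡6), b=7^1·(≡2) mod 7; (6|7)=-1, (2|7)=+1; (−1)^{0·1·3}·(-1)^1·(+1)^0 = -1.
v=2: v_2(a)=-3, v_2(b)=1; units ≡ 1, 5 (mod 8); ε·ε+αω+βω = 0·0+-3·1+1·0 ≡ 1  ⇒  (a,b)_2 = -1.
v=∞: 57970 > 0 and -646646 < 0  ⇒  (a,b)_∞ = +1.
v=5: a=5^-1·(≡1), b=5^4·(≡4) mod 5; (1|5)=+1, (4|5)=+1; (−1)^{-1·4·2}·(+1)^4·(+1)^-1 = +1.
v=3: a=3^2·(≡1), b=3^0·(≡1) mod 3; (1|3)=+1, (1|3)=+1; (−1)^{2·0·1}·(+1)^0·(+1)^2 = +1.
v=19: a=19^0·(≡9), b=19^1·(≡13) mod 19; (9|19)=+1, (13|19)=-1; (−1)^{0·1·9}·(+1)^1·(-1)^0 = +1.
Ram(57970, -646646) = {2, 7, 11, 17}; no ℚ_2-point on the conic.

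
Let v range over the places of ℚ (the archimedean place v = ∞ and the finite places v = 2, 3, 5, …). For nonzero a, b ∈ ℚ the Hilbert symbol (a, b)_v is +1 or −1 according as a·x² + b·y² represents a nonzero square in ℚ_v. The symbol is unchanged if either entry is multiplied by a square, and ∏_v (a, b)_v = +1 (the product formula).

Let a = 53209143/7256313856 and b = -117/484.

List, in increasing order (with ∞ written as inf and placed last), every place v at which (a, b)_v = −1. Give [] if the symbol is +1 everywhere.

[2, 23]

Mod squares: a ≡ 23, b ≡ -13. Check v ∈ {∞, 2, 3, 11, 13, 23}.
v=∞: 23 > 0 and -13 < 0  ⇒  (a,b)_∞ = +1.
v=23: a=23^1·(≡12), b=23^0·(≡21) mod 23; (12|23)=+1, (21|23)=-1; (−1)^{1·0·11}·(+1)^0·(-1)^1 = -1.
v=11: a=11^-6·(≡5), b=11^-2·(≡1) mod 11; (5|11)=+1, (1|11)=+1; (−1)^{-6·-2·5}·(+1)^-2·(+1)^-6 = +1.
v=13: a=13^4·(≡9), b=13^1·(≡10) mod 13; (9|13)=+1, (10|13)=+1; (−1)^{4·1·6}·(+1)^1·(+1)^4 = +1.
v=3: a=3^4·(≡2), b=3^2·(≡2) mod 3; (2|3)=-1, (2|3)=-1; (−1)^{4·2·1}·(-1)^2·(-1)^4 = +1.
v=2: v_2(a)=-12, v_2(b)=-2; units ≡ 7, 3 (mod 8); ε·ε+αω+βω = 1·1+-12·1+-2·0 ≡ 1  ⇒  (a,b)_2 = -1.
Ram(23, -13) = {2, 23}; no ℚ_2-point on the conic.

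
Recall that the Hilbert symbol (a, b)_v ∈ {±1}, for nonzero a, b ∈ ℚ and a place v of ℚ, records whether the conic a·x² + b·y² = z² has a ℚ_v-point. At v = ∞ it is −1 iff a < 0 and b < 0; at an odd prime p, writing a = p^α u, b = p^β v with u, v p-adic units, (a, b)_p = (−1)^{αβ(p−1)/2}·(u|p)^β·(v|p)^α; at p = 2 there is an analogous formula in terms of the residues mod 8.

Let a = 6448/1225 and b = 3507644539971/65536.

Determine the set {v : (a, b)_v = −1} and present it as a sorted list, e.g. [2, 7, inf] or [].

[2, 13, 17, 29]

(a, b) ≡ (403, 11145251) mod (ℚ^×)²; places V = {2, 3, 5, 7, 11, 13, 17, 29, 31, 37, 47, ∞}.
(a,b)_3: α=0, u≡1; β=2, v≡2 (mod 3); (1|3)=+1, (2|3)=-1; sign (−1)^0·+1^2·-1^0 = +1.
(a,b)_∞: sgn(403)=+, sgn(11145251)=+, so +1.
(a,b)_7: α=-2, u≡2; β=0, v≡6 (mod 7); (2|7)=+1, (6|7)=-1; sign (−1)^0·+1^0·-1^-2 = +1.
(a,b)_37: α=0, u≡21; β=1, v≡24 (mod 37); (21|37)=+1, (24|37)=-1; sign (−1)^0·+1^1·-1^0 = +1.
(a,b)_11: α=0, u≡6; β=2, v≡10 (mod 11); (6|11)=-1, (10|11)=-1; sign (−1)^0·-1^2·-1^0 = +1.
(a,b)_47: α=0, u≡3; β=1, v≡9 (mod 47); (3|47)=+1, (9|47)=+1; sign (−1)^0·+1^1·+1^0 = +1.
(a,b)_29: α=0, u≡18; β=1, v≡15 (mod 29); (18|29)=-1, (15|29)=-1; sign (−1)^0·-1^1·-1^0 = -1.
(a,b)_17: α=0, u≡5; β=3, v≡15 (mod 17); (5|17)=-1, (15|17)=+1; sign (−1)^0·-1^3·+1^0 = -1.
(a,b)_31: α=1, u≡13; β=0, v≡16 (mod 31); (13|31)=-1, (16|31)=+1; sign (−1)^0·-1^0·+1^1 = +1.
(a,b)_2: α=4, β=-16; u≡3, v≡3 (mod 8); ε(u)ε(v)=1·1, αω(v)=4·1, βω(u)=-16·1; sum ≡ 1  ⇒  -1.
(a,b)_13: α=1, u≡5; β=1, v≡4 (mod 13); (5|13)=-1, (4|13)=+1; sign (−1)^0·-1^1·+1^1 = -1.
(a,b)_5: α=-2, u≡2; β=0, v≡1 (mod 5); (2|5)=-1, (1|5)=+1; sign (−1)^0·-1^0·+1^-2 = +1.
|Ram(403, 11145251)| = 4, even; anisotropic at {2, 13, 17, 29}.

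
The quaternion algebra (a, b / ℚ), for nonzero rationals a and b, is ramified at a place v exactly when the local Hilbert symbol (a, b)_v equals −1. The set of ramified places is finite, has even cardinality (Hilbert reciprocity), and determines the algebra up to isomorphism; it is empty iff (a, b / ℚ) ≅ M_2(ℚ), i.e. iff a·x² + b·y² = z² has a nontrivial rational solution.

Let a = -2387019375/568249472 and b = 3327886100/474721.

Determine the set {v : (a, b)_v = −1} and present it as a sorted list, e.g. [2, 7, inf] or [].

[2, 19]

(a, b) ≡ (-62, 62909) mod (ℚ^×)²; places V = {2, 3, 5, 7, 11, 13, 19, 23, 31, 43, 53, ∞}.
(a,b)_19: α=0, u≡13; β=1, v≡16 (mod 19); (13|19)=-1, (16|19)=+1; sign (−1)^0·-1^1·+1^0 = -1.
(a,b)_43: α=-2, u≡40; β=1, v≡10 (mod 43); (40|43)=+1, (10|43)=+1; sign (−1)^0·+1^1·+1^-2 = +1.
(a,b)_31: α=1, u≡30; β=0, v≡25 (mod 31); (30|31)=-1, (25|31)=+1; sign (−1)^0·-1^0·+1^1 = +1.
(a,b)_∞: sgn(-62)=−, sgn(62909)=+, so +1.
(a,b)_3: α=6, u≡1; β=0, v≡2 (mod 3); (1|3)=+1, (2|3)=-1; sign (−1)^0·+1^0·-1^6 = +1.
(a,b)_53: α=0, u≡37; β=-2, v≡20 (mod 53); (37|53)=+1, (20|53)=-1; sign (−1)^0·+1^-2·-1^0 = +1.
(a,b)_13: α=2, u≡9; β=-2, v≡6 (mod 13); (9|13)=+1, (6|13)=-1; sign (−1)^0·+1^-2·-1^2 = +1.
(a,b)_11: α=0, u≡4; β=1, v≡2 (mod 11); (4|11)=+1, (2|11)=-1; sign (−1)^0·+1^1·-1^0 = +1.
(a,b)_5: α=4, u≡2; β=2, v≡4 (mod 5); (2|5)=-1, (4|5)=+1; sign (−1)^0·-1^2·+1^4 = +1.
(a,b)_2: α=-7, β=2; u≡1, v≡5 (mod 8); ε(u)ε(v)=0·0, αω(v)=-7·1, βω(u)=2·0; sum ≡ 1  ⇒  -1.
(a,b)_7: α=-4, u≡4; β=1, v≡3 (mod 7); (4|7)=+1, (3|7)=-1; sign (−1)^0·+1^1·-1^-4 = +1.
(a,b)_23: α=0, u≡5; β=2, v≡9 (mod 23); (5|23)=-1, (9|23)=+1; sign (−1)^0·-1^2·+1^0 = +1.
|Ram(-62, 62909)| = 2, even; anisotropic at {2, 19}.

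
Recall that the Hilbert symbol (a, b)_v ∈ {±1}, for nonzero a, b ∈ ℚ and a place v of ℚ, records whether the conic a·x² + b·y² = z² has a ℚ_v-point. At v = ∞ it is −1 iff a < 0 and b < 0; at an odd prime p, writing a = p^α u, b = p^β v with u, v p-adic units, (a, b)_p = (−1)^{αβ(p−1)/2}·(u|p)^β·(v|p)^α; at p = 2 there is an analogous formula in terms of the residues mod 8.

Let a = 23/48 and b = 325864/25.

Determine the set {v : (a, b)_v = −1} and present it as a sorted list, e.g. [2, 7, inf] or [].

[2, 7]

(a, b) ≡ (69, 154) mod (ℚ^×)²; places V = {2, 3, 5, 7, 11, 23, ∞}.
(a,b)_11: α=0, u≡3; β=1, v≡4 (mod 11); (3|11)=+1, (4|11)=+1; sign (−1)^0·+1^1·+1^0 = +1.
(a,b)_3: α=-1, u≡2; β=0, v≡1 (mod 3); (2|3)=-1, (1|3)=+1; sign (−1)^0·-1^0·+1^-1 = +1.
(a,b)_5: α=0, u≡1; β=-2, v≡4 (mod 5); (1|5)=+1, (4|5)=+1; sign (−1)^0·+1^-2·+1^0 = +1.
(a,b)_2: α=-4, β=3; u≡5, v≡5 (mod 8); ε(u)ε(v)=0·0, αω(v)=-4·1, βω(u)=3·1; sum ≡ 1  ⇒  -1.
(a,b)_∞: sgn(69)=+, sgn(154)=+, so +1.
(a,b)_7: α=0, u≡5; β=1, v≡4 (mod 7); (5|7)=-1, (4|7)=+1; sign (−1)^0·-1^1·+1^0 = -1.
(a,b)_23: α=1, u≡12; β=2, v≡9 (mod 23); (12|23)=+1, (9|23)=+1; sign (−1)^0·+1^2·+1^1 = +1.
(69, 154 / ℚ) ramifies at {2, 7}: a division algebra.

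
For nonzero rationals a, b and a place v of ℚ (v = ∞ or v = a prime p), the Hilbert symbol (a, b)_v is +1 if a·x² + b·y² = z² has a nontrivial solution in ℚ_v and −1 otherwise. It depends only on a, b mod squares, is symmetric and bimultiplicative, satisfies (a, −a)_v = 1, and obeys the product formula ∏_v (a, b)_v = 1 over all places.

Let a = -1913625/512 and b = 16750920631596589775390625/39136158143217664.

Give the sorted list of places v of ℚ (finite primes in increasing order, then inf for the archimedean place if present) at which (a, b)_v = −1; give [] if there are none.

Mod squares: a ≡ -210, b ≡ 33. Check v ∈ {∞, 2, 3, 5, 7, 11, 13, 19, 31, 41}.
v=11: a=11^0·(≡2), b=11^3·(≡3) mod 11; (2|11)=-1, (3|11)=+1; (−1)^{0·3·5}·(-1)^3·(+1)^0 = -1.
v=19: a=19^0·(≡2), b=19^-2·(≡14) mod 19; (2|19)=-1, (14|19)=-1; (−1)^{0·-2·9}·(-1)^-2·(-1)^0 = +1.
v=7: a=7^1·(≡3), b=7^0·(≡3) mod 7; (3|7)=-1, (3|7)=-1; (−1)^{1·0·3}·(-1)^0·(-1)^1 = -1.
v=13: a=13^0·(≡8), b=13^2·(≡11) mod 13; (8|13)=-1, (11|13)=-1; (−1)^{0·2·6}·(-1)^2·(-1)^0 = +1.
v=31: a=31^0·(≡10), b=31^-2·(≡4) mod 31; (10|31)=+1, (4|31)=+1; (−1)^{0·-2·15}·(+1)^-2·(+1)^0 = +1.
v=∞: -210 < 0 and 33 > 0  ⇒  (a,b)_∞ = +1.
v=5: a=5^3·(≡3), b=5^10·(≡2) mod 5; (3|5)=-1, (2|5)=-1; (−1)^{3·10·2}·(-1)^10·(-1)^3 = -1.
v=41: a=41^0·(≡23), b=41^-2·(≡2) mod 41; (23|41)=+1, (2|41)=+1; (−1)^{0·-2·20}·(+1)^-2·(+1)^0 = +1.
v=3: a=3^7·(≡2), b=3^27·(≡2) mod 3; (2|3)=-1, (2|3)=-1; (−1)^{7·27·1}·(-1)^27·(-1)^7 = -1.
v=2: v_2(a)=-9, v_2(b)=-26; units ≡ 7, 1 (mod 8); ε·ε+αω+βω = 1·0+-9·0+-26·0 ≡ 0  ⇒  (a,b)_2 = +1.
|Ram(-210, 33)| = 4, even; anisotropic at {3, 5, 7, 11}.

[3, 5, 7, 11]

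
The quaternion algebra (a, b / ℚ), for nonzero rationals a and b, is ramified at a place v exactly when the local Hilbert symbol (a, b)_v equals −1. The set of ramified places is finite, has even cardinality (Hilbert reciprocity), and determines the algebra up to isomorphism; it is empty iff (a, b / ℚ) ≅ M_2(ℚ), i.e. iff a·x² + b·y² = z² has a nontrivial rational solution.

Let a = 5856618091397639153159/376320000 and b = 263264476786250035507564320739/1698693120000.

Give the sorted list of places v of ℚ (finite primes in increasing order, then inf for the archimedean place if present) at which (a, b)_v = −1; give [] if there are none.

[2, 3]

Mod squares: a ≡ 12597, b ≡ 38. Check v ∈ {∞, 2, 3, 5, 7, 11, 13, 17, 19, 41}.
v=11: a=11^2·(≡2), b=11^4·(≡5) mod 11; (2|11)=-1, (5|11)=+1; (−1)^{2·4·5}·(-1)^4·(+1)^2 = +1.
v=41: a=41^4·(≡39), b=41^6·(≡28) mod 41; (39|41)=+1, (28|41)=-1; (−1)^{4·6·20}·(+1)^6·(-1)^4 = +1.
v=5: a=5^-4·(≡2), b=5^-4·(≡2) mod 5; (2|5)=-1, (2|5)=-1; (−1)^{-4·-4·2}·(-1)^-4·(-1)^-4 = +1.
v=13: a=13^3·(≡7), b=13^4·(≡4) mod 13; (7|13)=-1, (4|13)=+1; (−1)^{3·4·6}·(-1)^4·(+1)^3 = +1.
v=17: a=17^7·(≡3), b=17^8·(≡15) mod 17; (3|17)=-1, (15|17)=+1; (−1)^{7·8·8}·(-1)^8·(+1)^7 = +1.
v=∞: 12597 > 0 and 38 > 0  ⇒  (a,b)_∞ = +1.
v=19: a=19^1·(≡7), b=19^1·(≡3) mod 19; (7|19)=+1, (3|19)=-1; (−1)^{1·1·9}·(+1)^1·(-1)^1 = +1.
v=7: a=7^-2·(≡2), b=7^0·(≡6) mod 7; (2|7)=+1, (6|7)=-1; (−1)^{-2·0·3}·(+1)^0·(-1)^-2 = +1.
v=3: a=3^-1·(≡2), b=3^-4·(≡2) mod 3; (2|3)=-1, (2|3)=-1; (−1)^{-1·-4·1}·(-1)^-4·(-1)^-1 = -1.
v=2: v_2(a)=-12, v_2(b)=-25; units ≡ 5, 3 (mod 8); ε·ε+αω+βω = 0·1+-12·1+-25·1 ≡ 1  ⇒  (a,b)_2 = -1.
(12597, 38 / ℚ) ramifies at {2, 3}: a division algebra.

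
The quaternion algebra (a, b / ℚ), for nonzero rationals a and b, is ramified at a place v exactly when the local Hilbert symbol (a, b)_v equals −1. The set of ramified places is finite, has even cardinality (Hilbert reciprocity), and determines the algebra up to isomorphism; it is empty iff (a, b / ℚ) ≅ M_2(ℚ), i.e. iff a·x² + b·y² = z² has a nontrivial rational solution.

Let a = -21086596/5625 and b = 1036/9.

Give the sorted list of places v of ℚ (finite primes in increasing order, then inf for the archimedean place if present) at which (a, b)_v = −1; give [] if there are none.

(a, b) ≡ (-18241, 259) mod (ℚ^×)²; places V = {2, 3, 5, 7, 17, 29, 37, ∞}.
(a,b)_37: α=1, u≡3; β=1, v≡36 (mod 37); (3|37)=+1, (36|37)=+1; sign (−1)^0·+1^1·+1^1 = +1.
(a,b)_2: α=2, β=2; u≡7, v≡3 (mod 8); ε(u)ε(v)=1·1, αω(v)=2·1, βω(u)=2·0; sum ≡ 1  ⇒  -1.
(a,b)_29: α=1, u≡7; β=0, v≡12 (mod 29); (7|29)=+1, (12|29)=-1; sign (−1)^0·+1^0·-1^1 = -1.
(a,b)_3: α=-2, u≡2; β=-2, v≡1 (mod 3); (2|3)=-1, (1|3)=+1; sign (−1)^0·-1^-2·+1^-2 = +1.
(a,b)_∞: sgn(-18241)=−, sgn(259)=+, so +1.
(a,b)_5: α=-4, u≡1; β=0, v≡4 (mod 5); (1|5)=+1, (4|5)=+1; sign (−1)^0·+1^0·+1^-4 = +1.
(a,b)_17: α=3, u≡4; β=0, v≡15 (mod 17); (4|17)=+1, (15|17)=+1; sign (−1)^0·+1^0·+1^3 = +1.
(a,b)_7: α=0, u≡2; β=1, v≡4 (mod 7); (2|7)=+1, (4|7)=+1; sign (−1)^0·+1^1·+1^0 = +1.
Ram(-18241, 259) = {2, 29}; no ℚ_2-point on the conic.

[2, 29]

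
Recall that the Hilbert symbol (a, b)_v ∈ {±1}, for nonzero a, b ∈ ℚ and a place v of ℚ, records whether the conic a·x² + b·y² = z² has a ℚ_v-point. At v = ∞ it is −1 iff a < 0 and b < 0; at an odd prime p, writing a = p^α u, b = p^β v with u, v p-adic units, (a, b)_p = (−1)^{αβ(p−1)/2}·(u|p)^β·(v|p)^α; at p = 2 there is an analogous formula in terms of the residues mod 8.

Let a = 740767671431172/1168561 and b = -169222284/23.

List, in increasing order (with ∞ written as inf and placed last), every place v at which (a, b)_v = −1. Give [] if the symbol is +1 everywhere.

[3, 11, 17, 23]

Mod squares: a ≡ 57, b ≡ -245157. Check v ∈ {∞, 2, 3, 7, 11, 17, 19, 23, 47}.
v=7: a=7^2·(≡4), b=7^2·(≡2) mod 7; (4|7)=+1, (2|7)=+1; (−1)^{2·2·3}·(+1)^2·(+1)^2 = +1.
v=19: a=19^1·(≡3), b=19^1·(≡1) mod 19; (3|19)=-1, (1|19)=+1; (−1)^{1·1·9}·(-1)^1·(+1)^1 = +1.
v=3: a=3^9·(≡1), b=3^5·(≡1) mod 3; (1|3)=+1, (1|3)=+1; (−1)^{9·5·1}·(+1)^5·(+1)^9 = -1.
v=2: v_2(a)=2, v_2(b)=2; units ≡ 1, 3 (mod 8); ε·ε+αω+βω = 0·1+2·1+2·0 ≡ 0  ⇒  (a,b)_2 = +1.
v=11: a=11^2·(≡2), b=11^1·(≡8) mod 11; (2|11)=-1, (8|11)=-1; (−1)^{2·1·5}·(-1)^1·(-1)^2 = -1.
v=∞: 57 > 0 and -245157 < 0  ⇒  (a,b)_∞ = +1.
v=47: a=47^-2·(≡22), b=47^0·(≡12) mod 47; (22|47)=-1, (12|47)=+1; (−1)^{-2·0·23}·(-1)^0·(+1)^-2 = +1.
v=23: a=23^-2·(≡20), b=23^-1·(≡9) mod 23; (20|23)=-1, (9|23)=+1; (−1)^{-2·-1·11}·(-1)^-1·(+1)^-2 = -1.
v=17: a=17^4·(≡3), b=17^1·(≡5) mod 17; (3|17)=-1, (5|17)=-1; (−1)^{4·1·8}·(-1)^1·(-1)^4 = -1.
Ram(57, -245157) = {3, 11, 17, 23}; no ℚ_3-point on the conic.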